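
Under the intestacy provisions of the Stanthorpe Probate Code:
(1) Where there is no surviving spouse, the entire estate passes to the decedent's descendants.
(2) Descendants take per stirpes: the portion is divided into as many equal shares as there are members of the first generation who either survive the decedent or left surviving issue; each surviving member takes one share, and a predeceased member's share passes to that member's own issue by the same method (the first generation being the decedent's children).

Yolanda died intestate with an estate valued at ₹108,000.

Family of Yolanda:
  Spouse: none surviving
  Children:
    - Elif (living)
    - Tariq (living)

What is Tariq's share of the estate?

The entire ₹108,000 passes to the descendants.
That amount (₹108,000) is divided into 2 shares of ₹54,000: Elif and Tariq each take ₹54,000.

Tariq receives ₹54,000.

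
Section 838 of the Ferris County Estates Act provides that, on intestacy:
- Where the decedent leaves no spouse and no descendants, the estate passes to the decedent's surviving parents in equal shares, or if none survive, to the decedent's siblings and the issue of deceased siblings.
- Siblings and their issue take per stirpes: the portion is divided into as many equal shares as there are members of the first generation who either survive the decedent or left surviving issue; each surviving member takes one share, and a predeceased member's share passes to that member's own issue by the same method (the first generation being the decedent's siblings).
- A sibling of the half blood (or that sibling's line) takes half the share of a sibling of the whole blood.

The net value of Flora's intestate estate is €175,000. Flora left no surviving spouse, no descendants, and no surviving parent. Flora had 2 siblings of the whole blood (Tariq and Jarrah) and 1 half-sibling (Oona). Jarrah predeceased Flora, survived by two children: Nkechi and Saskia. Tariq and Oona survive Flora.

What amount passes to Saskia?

The entire €175,000 passes to the siblings and their issue.
Counting each half-blood sibling's line as half a unit, there are 5/2 units in €175,000, so one unit is €70,000. Whole-blood lines (Tariq and Jarrah) take €70,000 each; half-blood lines (Oona) take €35,000 each.
Jarrah's share (€70,000) is divided into 2 shares of €35,000: Nkechi and Saskia each take €35,000.

Saskia receives €35,000.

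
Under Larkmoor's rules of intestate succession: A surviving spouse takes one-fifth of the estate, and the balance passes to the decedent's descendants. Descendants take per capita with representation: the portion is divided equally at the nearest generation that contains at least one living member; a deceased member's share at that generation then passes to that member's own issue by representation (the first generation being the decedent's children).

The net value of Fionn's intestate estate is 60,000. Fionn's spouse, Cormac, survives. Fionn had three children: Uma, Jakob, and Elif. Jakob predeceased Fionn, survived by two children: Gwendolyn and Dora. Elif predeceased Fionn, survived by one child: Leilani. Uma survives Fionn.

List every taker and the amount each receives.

Cormac: 12,000; Uma: 16,000; Gwendolyn: 8,000; Dora: 8,000; Leilani: 16,000

Cormac takes one-fifth of 60,000 = 12,000. The remaining 48,000 passes to the descendants.
The descendants' portion (48,000) is divided into 3 shares of 16,000: Uma takes 16,000; Jakob's 16,000 share passes to Jakob's issue; Elif's 16,000 share passes to Elif's issue.
Jakob's share (16,000) is divided into 2 shares of 8,000: Gwendolyn and Dora each take 8,000.
Elif's share (16,000) passes entirely to Leilani.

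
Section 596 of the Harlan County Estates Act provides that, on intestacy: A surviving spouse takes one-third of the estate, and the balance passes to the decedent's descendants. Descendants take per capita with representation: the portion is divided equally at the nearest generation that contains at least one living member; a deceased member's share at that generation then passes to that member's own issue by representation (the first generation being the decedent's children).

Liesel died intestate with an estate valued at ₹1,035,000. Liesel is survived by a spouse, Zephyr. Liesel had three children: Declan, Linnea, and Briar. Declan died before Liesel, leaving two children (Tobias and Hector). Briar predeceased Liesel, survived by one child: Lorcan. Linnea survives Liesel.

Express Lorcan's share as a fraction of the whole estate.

Lorcan receives 2/9 of the estate.

Zephyr takes one-third of ₹1,035,000 = ₹345,000. The remaining ₹690,000 passes to the descendants.
The descendants' portion (₹690,000) is divided into 3 shares of ₹230,000: Linnea takes ₹230,000; Declan's ₹230,000 share passes to Declan's issue; Briar's ₹230,000 share passes to Briar's issue.
Declan's share (₹230,000) is divided into 2 shares of ₹115,000: Tobias and Hector each take ₹115,000.
Briar's share (₹230,000) passes entirely to Lorcan.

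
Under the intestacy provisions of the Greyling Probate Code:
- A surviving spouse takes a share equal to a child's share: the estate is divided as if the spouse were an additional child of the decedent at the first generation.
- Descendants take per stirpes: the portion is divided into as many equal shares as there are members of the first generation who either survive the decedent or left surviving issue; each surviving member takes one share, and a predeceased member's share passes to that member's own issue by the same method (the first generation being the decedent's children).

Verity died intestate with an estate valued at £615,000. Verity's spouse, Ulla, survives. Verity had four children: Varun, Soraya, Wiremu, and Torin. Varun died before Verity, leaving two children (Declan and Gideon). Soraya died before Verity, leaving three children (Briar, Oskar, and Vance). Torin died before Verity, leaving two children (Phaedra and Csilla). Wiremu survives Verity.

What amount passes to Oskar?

The spouse counts as an additional share at the children's level, so there are 5 primary shares of £123,000. Ulla takes one such share (£123,000).
The children's combined portion (£492,000) is divided into 4 shares of £123,000: Wiremu takes £123,000; Varun's £123,000 share passes to Varun's issue; Soraya's £123,000 share passes to Soraya's issue; Torin's £123,000 share passes to Torin's issue.
Varun's share (£123,000) is divided into 2 shares of £61,500: Declan and Gideon each take £61,500.
Soraya's share (£123,000) is divided into 3 shares of £41,000: Briar, Oskar, and Vance each take £41,000.
Torin's share (£123,000) is divided into 2 shares of £61,500: Phaedra and Csilla each take £61,500.

Oskar receives £41,000.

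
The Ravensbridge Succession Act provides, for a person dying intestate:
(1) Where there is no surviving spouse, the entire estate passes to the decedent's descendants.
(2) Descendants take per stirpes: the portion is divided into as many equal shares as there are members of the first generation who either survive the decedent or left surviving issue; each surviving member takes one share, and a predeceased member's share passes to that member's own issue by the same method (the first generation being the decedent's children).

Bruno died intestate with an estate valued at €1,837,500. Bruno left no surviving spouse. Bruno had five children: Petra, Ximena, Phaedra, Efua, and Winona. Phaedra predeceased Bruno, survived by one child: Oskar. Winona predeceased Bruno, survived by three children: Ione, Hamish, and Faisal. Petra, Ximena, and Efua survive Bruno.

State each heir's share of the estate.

Petra: €367,500; Ximena: €367,500; Oskar: €367,500; Efua: €367,500; Ione: €122,500; Hamish: €122,500; Faisal: €122,500

The entire €1,837,500 passes to the descendants.
That amount (€1,837,500) is divided into 5 shares of €367,500: Petra, Ximena, and Efua each take €367,500; Phaedra's €367,500 share passes to Phaedra's issue; Winona's €367,500 share passes to Winona's issue.
Phaedra's share (€367,500) passes entirely to Oskar.
Winona's share (€367,500) is divided into 3 shares of €122,500: Ione, Hamish, and Faisal each take €122,500.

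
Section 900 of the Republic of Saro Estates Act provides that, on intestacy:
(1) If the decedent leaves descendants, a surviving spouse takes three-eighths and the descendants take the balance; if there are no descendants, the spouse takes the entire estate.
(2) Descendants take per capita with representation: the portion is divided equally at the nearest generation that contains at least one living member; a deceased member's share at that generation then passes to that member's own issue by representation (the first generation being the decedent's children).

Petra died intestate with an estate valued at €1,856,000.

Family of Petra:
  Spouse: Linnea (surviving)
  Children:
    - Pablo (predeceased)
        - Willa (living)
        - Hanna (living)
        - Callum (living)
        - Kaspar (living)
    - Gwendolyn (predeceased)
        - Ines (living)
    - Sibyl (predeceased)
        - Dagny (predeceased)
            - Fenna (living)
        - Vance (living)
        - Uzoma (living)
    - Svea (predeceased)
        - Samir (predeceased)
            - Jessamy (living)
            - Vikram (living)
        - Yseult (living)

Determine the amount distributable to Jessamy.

Jessamy receives €58,000.

Linnea takes three-eighths of €1,856,000 = €696,000. The remaining €1,160,000 passes to the descendants.
No child survives, so the initial division is made at the grandchildren's generation.
The descendants' portion (€1,160,000) is divided into 10 shares of €116,000: Willa, Hanna, Callum, Kaspar, Ines, Vance, Uzoma, and Yseult each take €116,000; Dagny's €116,000 share passes to Dagny's issue; Samir's €116,000 share passes to Samir's issue.
Dagny's share (€116,000) passes entirely to Fenna.
Samir's share (€116,000) is divided into 2 shares of €58,000: Jessamy and Vikram each take €58,000.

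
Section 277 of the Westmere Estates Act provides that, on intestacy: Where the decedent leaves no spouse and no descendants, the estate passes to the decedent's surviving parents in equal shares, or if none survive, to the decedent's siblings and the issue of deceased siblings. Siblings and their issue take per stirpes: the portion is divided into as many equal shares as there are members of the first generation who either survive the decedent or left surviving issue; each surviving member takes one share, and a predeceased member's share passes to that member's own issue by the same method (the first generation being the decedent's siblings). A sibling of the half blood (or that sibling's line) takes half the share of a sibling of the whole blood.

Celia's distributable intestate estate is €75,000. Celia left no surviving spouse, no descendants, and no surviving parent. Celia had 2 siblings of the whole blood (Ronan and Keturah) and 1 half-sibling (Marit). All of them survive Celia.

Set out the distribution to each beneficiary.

Ronan: €30,000; Marit: €15,000; Keturah: €30,000

The entire €75,000 passes to the siblings and their issue.
Counting each half-blood sibling's line as half a unit, there are 5/2 units in €75,000, so one unit is €30,000. Whole-blood lines (Ronan and Keturah) take €30,000 each; half-blood lines (Marit) take €15,000 each.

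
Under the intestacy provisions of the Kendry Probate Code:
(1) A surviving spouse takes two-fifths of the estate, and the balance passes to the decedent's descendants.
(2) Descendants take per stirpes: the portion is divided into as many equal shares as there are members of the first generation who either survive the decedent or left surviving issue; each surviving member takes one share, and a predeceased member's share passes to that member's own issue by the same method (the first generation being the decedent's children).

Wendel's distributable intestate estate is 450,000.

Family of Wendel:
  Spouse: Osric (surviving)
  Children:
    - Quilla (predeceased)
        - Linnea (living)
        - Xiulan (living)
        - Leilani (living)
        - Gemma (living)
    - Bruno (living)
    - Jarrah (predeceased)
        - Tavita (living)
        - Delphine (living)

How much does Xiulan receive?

Osric takes two-fifths of 450,000 = 180,000. The remaining 270,000 passes to the descendants.
The descendants' portion (270,000) is divided into 3 shares of 90,000: Bruno takes 90,000; Quilla's 90,000 share passes to Quilla's issue; Jarrah's 90,000 share passes to Jarrah's issue.
Quilla's share (90,000) is divided into 4 shares of 22,500: Linnea, Xiulan, Leilani, and Gemma each take 22,500.
Jarrah's share (90,000) is divided into 2 shares of 45,000: Tavita and Delphine each take 45,000.

Xiulan receives 22,500.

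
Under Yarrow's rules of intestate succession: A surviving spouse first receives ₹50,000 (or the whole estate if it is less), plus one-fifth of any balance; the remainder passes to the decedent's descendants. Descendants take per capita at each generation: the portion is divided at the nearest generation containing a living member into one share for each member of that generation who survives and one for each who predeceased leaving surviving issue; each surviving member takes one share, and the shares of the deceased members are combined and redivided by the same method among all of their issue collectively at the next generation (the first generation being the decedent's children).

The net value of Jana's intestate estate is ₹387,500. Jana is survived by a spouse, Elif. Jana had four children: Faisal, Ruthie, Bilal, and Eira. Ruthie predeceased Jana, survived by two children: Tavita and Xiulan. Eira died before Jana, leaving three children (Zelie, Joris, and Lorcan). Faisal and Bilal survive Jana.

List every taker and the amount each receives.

Elif: ₹117,500; Faisal: ₹67,500; Tavita: ₹27,000; Xiulan: ₹27,000; Bilal: ₹67,500; Zelie: ₹27,000; Joris: ₹27,000; Lorcan: ₹27,000

Elif first takes ₹50,000, leaving a balance of ₹337,500. Elif then takes one-fifth of the balance (₹67,500), for a total of ₹117,500. The remaining ₹270,000 passes to the descendants.
The descendants' portion (₹270,000) is divided at the children's generation into 4 shares of ₹67,500. Faisal and Bilal each take ₹67,500. The 2 shares of the deceased (Ruthie and Eira) are combined into a pool of ₹135,000.
That pool (₹135,000) is divided at the grandchildren's generation equally among Tavita, Xiulan, Zelie, Joris, and Lorcan: ₹27,000 each.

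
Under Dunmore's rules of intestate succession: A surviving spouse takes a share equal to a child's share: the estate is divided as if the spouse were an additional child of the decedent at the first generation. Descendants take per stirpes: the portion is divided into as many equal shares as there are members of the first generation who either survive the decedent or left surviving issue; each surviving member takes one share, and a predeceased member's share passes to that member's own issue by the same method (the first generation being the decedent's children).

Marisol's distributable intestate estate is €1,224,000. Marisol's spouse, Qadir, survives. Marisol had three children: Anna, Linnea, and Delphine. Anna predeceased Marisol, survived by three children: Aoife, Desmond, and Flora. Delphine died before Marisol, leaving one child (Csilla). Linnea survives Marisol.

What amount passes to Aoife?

The spouse counts as an additional share at the children's level, so there are 4 primary shares of €306,000. Qadir takes one such share (€306,000).
The children's combined portion (€918,000) is divided into 3 shares of €306,000: Linnea takes €306,000; Anna's €306,000 share passes to Anna's issue; Delphine's €306,000 share passes to Delphine's issue.
Anna's share (€306,000) is divided into 3 shares of €102,000: Aoife, Desmond, and Flora each take €102,000.
Delphine's share (€306,000) passes entirely to Csilla.

Aoife receives €102,000.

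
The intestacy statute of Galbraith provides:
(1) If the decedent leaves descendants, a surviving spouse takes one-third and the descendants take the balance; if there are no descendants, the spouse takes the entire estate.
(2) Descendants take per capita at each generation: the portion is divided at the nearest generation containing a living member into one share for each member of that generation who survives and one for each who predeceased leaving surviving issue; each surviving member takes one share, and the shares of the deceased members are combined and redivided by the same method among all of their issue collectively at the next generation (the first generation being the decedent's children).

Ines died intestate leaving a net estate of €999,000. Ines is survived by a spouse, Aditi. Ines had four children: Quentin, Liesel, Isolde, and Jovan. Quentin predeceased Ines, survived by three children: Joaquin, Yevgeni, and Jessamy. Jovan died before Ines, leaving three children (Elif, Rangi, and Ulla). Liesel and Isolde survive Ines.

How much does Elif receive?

Elif receives €55,500.

Aditi takes one-third of €999,000 = €333,000. The remaining €666,000 passes to the descendants.
The descendants' portion (€666,000) is divided at the children's generation into 4 shares of €166,500. Liesel and Isolde each take €166,500. The 2 shares of the deceased (Quentin and Jovan) are combined into a pool of €333,000.
That pool (€333,000) is divided at the grandchildren's generation equally among Joaquin, Yevgeni, Jessamy, Elif, Rangi, and Ulla: €55,500 each.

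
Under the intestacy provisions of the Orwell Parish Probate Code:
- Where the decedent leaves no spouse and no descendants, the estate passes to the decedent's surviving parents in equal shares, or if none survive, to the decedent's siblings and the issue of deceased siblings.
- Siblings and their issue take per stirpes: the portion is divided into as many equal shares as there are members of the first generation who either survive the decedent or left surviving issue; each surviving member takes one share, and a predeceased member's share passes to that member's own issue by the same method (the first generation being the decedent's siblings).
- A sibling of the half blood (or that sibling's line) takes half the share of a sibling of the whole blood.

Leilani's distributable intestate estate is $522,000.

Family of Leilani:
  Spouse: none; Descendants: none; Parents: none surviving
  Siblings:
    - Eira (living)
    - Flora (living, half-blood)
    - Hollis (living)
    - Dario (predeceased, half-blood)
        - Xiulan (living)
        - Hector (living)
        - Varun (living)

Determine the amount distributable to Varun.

Varun receives $29,000.

The entire $522,000 passes to the siblings and their issue.
Counting each half-blood sibling's line as half a unit, there are 3 units in $522,000, so one unit is $174,000. Whole-blood lines (Eira and Hollis) take $174,000 each; half-blood lines (Flora and Dario) take $87,000 each.
Dario's share ($87,000) is divided into 3 shares of $29,000: Xiulan, Hector, and Varun each take $29,000.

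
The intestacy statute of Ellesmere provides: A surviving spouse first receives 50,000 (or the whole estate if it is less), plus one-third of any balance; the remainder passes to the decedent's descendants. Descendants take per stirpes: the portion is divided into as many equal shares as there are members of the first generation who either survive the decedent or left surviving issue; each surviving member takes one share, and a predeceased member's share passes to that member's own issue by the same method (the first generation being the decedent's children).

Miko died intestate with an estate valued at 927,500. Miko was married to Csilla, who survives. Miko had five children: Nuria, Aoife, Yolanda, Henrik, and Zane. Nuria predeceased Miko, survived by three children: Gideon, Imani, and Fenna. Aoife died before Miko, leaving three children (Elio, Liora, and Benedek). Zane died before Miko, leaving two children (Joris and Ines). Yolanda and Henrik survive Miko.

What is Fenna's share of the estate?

Fenna receives 39,000.

Csilla first takes 50,000, leaving a balance of 877,500. Csilla then takes one-third of the balance (292,500), for a total of 342,500. The remaining 585,000 passes to the descendants.
The descendants' portion (585,000) is divided into 5 shares of 117,000: Yolanda and Henrik each take 117,000; Nuria's 117,000 share passes to Nuria's issue; Aoife's 117,000 share passes to Aoife's issue; Zane's 117,000 share passes to Zane's issue.
Nuria's share (117,000) is divided into 3 shares of 39,000: Gideon, Imani, and Fenna each take 39,000.
Aoife's share (117,000) is divided into 3 shares of 39,000: Elio, Liora, and Benedek each take 39,000.
Zane's share (117,000) is divided into 2 shares of 58,500: Joris and Ines each take 58,500.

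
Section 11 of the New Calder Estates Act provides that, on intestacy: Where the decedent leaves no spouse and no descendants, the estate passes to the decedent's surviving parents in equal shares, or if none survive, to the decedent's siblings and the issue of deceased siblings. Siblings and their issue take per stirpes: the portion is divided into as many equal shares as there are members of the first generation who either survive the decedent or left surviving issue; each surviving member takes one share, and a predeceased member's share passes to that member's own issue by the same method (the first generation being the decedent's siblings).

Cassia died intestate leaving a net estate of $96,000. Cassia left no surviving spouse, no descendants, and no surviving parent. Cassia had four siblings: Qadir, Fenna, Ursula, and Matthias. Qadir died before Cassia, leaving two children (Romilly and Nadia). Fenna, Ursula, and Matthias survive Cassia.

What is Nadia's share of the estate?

Nadia receives $12,000.

The entire $96,000 passes to the siblings and their issue.
That amount ($96,000) is divided into 4 shares of $24,000: Fenna, Ursula, and Matthias each take $24,000; Qadir's $24,000 share passes to Qadir's issue.
Qadir's share ($24,000) is divided into 2 shares of $12,000: Romilly and Nadia each take $12,000.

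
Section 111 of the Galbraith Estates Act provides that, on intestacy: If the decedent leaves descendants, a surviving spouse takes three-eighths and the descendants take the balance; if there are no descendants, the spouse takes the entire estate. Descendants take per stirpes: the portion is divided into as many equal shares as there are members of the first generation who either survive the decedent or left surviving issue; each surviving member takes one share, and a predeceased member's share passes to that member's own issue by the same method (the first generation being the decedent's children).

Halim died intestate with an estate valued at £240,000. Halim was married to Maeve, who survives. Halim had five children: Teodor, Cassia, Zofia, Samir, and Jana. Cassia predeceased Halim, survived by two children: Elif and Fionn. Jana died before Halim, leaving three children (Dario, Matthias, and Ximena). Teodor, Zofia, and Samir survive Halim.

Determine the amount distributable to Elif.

Elif receives £15,000.

Maeve takes three-eighths of £240,000 = £90,000. The remaining £150,000 passes to the descendants.
The descendants' portion (£150,000) is divided into 5 shares of £30,000: Teodor, Zofia, and Samir each take £30,000; Cassia's £30,000 share passes to Cassia's issue; Jana's £30,000 share passes to Jana's issue.
Cassia's share (£30,000) is divided into 2 shares of £15,000: Elif and Fionn each take £15,000.
Jana's share (£30,000) is divided into 3 shares of £10,000: Dario, Matthias, and Ximena each take £10,000.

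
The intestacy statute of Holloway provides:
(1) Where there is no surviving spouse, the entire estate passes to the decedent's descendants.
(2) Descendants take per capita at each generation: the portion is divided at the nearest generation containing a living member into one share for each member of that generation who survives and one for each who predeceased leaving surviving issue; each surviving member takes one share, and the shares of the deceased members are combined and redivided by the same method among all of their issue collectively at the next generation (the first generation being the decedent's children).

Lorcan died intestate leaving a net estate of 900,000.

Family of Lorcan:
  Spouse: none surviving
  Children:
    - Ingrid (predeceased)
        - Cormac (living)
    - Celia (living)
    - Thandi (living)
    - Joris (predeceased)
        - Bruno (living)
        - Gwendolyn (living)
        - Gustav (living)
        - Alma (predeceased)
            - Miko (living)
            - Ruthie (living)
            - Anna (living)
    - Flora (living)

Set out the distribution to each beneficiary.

The entire 900,000 passes to the descendants.
That amount (900,000) is divided at the children's generation into 5 shares of 180,000. Celia, Thandi, and Flora each take 180,000. The 2 shares of the deceased (Ingrid and Joris) are combined into a pool of 360,000.
That pool (360,000) is divided at the grandchildren's generation into 5 shares of 72,000. Cormac, Bruno, Gwendolyn, and Gustav each take 72,000. The remaining share for the deceased Alma (72,000) is carried to the next generation.
That pool (72,000) is divided at the great-grandchildren's generation equally among Miko, Ruthie, and Anna: 24,000 each.

Cormac: 72,000; Celia: 180,000; Thandi: 180,000; Bruno: 72,000; Gwendolyn: 72,000; Gustav: 72,000; Miko: 24,000; Ruthie: 24,000; Anna: 24,000; Flora: 180,000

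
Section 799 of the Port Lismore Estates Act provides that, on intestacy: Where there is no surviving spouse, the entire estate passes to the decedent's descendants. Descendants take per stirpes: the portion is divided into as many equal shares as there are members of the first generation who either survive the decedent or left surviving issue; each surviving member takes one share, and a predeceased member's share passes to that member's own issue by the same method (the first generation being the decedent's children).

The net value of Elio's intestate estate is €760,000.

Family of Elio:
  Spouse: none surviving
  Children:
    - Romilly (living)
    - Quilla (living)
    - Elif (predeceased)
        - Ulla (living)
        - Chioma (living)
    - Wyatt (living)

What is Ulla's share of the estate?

Ulla receives €95,000.

The entire €760,000 passes to the descendants.
That amount (€760,000) is divided into 4 shares of €190,000: Romilly, Quilla, and Wyatt each take €190,000; Elif's €190,000 share passes to Elif's issue.
Elif's share (€190,000) is divided into 2 shares of €95,000: Ulla and Chioma each take €95,000.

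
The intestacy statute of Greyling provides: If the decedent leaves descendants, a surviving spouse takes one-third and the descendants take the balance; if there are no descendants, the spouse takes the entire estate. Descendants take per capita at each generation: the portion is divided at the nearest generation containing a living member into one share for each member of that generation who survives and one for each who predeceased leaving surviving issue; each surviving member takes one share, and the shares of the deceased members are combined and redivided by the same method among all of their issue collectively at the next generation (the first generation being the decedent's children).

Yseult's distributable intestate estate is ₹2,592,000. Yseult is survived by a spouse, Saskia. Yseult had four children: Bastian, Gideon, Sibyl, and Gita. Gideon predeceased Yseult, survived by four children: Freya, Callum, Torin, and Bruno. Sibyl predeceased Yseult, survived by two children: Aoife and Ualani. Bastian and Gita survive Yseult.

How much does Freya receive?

Freya receives ₹144,000.

Saskia takes one-third of ₹2,592,000 = ₹864,000. The remaining ₹1,728,000 passes to the descendants.
The descendants' portion (₹1,728,000) is divided at the children's generation into 4 shares of ₹432,000. Bastian and Gita each take ₹432,000. The 2 shares of the deceased (Gideon and Sibyl) are combined into a pool of ₹864,000.
That pool (₹864,000) is divided at the grandchildren's generation equally among Freya, Callum, Torin, Bruno, Aoife, and Ualani: ₹144,000 each.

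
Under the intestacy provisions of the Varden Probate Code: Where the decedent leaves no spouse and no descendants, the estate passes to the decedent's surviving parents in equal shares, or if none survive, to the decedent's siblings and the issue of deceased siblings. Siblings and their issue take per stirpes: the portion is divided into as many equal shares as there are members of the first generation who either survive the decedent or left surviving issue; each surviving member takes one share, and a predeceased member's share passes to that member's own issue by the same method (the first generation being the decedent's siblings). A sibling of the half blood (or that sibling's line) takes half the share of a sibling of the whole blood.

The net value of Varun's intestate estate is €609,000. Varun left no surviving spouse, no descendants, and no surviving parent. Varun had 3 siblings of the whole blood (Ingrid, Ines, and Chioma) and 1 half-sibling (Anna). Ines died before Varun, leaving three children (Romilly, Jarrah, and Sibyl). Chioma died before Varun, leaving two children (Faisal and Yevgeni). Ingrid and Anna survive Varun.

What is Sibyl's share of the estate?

The entire €609,000 passes to the siblings and their issue.
Counting each half-blood sibling's line as half a unit, there are 7/2 units in €609,000, so one unit is €174,000. Whole-blood lines (Ingrid, Ines, and Chioma) take €174,000 each; half-blood lines (Anna) take €87,000 each.
Ines's share (€174,000) is divided into 3 shares of €58,000: Romilly, Jarrah, and Sibyl each take €58,000.
Chioma's share (€174,000) is divided into 2 shares of €87,000: Faisal and Yevgeni each take €87,000.

Sibyl receives €58,000.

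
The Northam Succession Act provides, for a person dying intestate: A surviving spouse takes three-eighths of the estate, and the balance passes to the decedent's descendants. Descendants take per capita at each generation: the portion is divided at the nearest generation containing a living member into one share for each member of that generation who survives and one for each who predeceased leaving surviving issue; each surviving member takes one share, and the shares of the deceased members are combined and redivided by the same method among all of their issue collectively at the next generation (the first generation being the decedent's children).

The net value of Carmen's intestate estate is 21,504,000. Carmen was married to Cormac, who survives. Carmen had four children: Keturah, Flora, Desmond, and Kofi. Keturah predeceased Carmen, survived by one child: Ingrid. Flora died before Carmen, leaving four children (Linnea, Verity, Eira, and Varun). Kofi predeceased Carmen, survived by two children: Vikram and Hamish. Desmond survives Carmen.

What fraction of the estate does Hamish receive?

Hamish receives 15/224 of the estate.

Cormac takes three-eighths of 21,504,000 = 8,064,000. The remaining 13,440,000 passes to the descendants.
The descendants' portion (13,440,000) is divided at the children's generation into 4 shares of 3,360,000. Desmond takes 3,360,000. The 3 shares of the deceased (Keturah, Flora, and Kofi) are combined into a pool of 10,080,000.
That pool (10,080,000) is divided at the grandchildren's generation equally among Ingrid, Linnea, Verity, Eira, Varun, Vikram, and Hamish: 1,440,000 each.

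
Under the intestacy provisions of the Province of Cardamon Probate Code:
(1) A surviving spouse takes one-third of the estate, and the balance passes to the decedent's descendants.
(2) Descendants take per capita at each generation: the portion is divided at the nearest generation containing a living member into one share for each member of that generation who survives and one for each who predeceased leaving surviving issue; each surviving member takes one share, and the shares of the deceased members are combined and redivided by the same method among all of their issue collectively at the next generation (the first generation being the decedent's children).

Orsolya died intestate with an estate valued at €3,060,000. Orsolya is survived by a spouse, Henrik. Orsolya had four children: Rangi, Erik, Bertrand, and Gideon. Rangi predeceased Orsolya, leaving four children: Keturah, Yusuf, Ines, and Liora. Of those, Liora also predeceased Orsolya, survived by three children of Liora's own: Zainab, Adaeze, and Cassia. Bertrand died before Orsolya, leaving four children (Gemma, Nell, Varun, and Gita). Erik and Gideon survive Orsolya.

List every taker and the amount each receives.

Henrik: €1,020,000; Keturah: €127,500; Yusuf: €127,500; Ines: €127,500; Zainab: €42,500; Adaeze: €42,500; Cassia: €42,500; Erik: €510,000; Gemma: €127,500; Nell: €127,500; Varun: €127,500; Gita: €127,500; Gideon: €510,000

Henrik takes one-third of €3,060,000 = €1,020,000. The remaining €2,040,000 passes to the descendants.
The descendants' portion (€2,040,000) is divided at the children's generation into 4 shares of €510,000. Erik and Gideon each take €510,000. The 2 shares of the deceased (Rangi and Bertrand) are combined into a pool of €1,020,000.
That pool (€1,020,000) is divided at the grandchildren's generation into 8 shares of €127,500. Keturah, Yusuf, Ines, Gemma, Nell, Varun, and Gita each take €127,500. The remaining share for the deceased Liora (€127,500) is carried to the next generation.
That pool (€127,500) is divided at the great-grandchildren's generation equally among Zainab, Adaeze, and Cassia: €42,500 each.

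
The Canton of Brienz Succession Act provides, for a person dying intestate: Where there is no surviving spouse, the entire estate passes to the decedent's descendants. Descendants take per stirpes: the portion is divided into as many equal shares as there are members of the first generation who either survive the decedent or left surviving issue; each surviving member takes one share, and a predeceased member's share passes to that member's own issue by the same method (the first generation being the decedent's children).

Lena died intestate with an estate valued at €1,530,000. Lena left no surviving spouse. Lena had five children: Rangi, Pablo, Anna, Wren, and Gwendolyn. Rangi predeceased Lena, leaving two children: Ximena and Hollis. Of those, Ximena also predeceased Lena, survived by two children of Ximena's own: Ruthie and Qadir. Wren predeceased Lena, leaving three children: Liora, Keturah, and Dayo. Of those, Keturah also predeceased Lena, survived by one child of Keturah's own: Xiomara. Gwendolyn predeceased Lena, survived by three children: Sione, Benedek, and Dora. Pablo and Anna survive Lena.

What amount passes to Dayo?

The entire €1,530,000 passes to the descendants.
That amount (€1,530,000) is divided into 5 shares of €306,000: Pablo and Anna each take €306,000; Rangi's €306,000 share passes to Rangi's issue; Wren's €306,000 share passes to Wren's issue; Gwendolyn's €306,000 share passes to Gwendolyn's issue.
Rangi's share (€306,000) is divided into 2 shares of €153,000: Hollis takes €153,000; Ximena's €153,000 share passes to Ximena's issue.
Ximena's share (€153,000) is divided into 2 shares of €76,500: Ruthie and Qadir each take €76,500.
Wren's share (€306,000) is divided into 3 shares of €102,000: Liora and Dayo each take €102,000; Keturah's €102,000 share passes to Keturah's issue.
Keturah's share (€102,000) passes entirely to Xiomara.
Gwendolyn's share (€306,000) is divided into 3 shares of €102,000: Sione, Benedek, and Dora each take €102,000.

Dayo receives €102,000.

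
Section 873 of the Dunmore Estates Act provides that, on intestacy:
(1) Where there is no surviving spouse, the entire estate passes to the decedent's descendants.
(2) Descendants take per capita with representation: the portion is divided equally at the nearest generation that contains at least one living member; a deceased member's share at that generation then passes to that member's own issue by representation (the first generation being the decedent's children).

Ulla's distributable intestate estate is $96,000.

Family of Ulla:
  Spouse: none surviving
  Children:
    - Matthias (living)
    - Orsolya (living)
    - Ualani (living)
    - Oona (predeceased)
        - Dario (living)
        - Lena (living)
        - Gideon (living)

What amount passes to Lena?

The entire $96,000 passes to the descendants.
That amount ($96,000) is divided into 4 shares of $24,000: Matthias, Orsolya, and Ualani each take $24,000; Oona's $24,000 share passes to Oona's issue.
Oona's share ($24,000) is divided into 3 shares of $8,000: Dario, Lena, and Gideon each take $8,000.

Lena receives $8,000.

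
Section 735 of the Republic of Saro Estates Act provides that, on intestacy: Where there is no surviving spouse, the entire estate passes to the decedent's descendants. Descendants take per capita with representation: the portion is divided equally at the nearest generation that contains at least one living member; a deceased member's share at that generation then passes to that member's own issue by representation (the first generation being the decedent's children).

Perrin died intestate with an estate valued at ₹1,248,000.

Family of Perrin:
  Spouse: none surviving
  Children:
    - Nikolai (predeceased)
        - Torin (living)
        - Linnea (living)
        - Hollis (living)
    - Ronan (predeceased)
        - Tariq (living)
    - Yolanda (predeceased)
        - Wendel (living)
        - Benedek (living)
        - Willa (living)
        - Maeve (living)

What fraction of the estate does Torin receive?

Torin receives 1/8 of the estate.

The entire ₹1,248,000 passes to the descendants.
No child survives, so the initial division is made at the grandchildren's generation.
That amount (₹1,248,000) is divided into 8 shares of ₹156,000: Torin, Linnea, Hollis, Tariq, Wendel, Benedek, Willa, and Maeve each take ₹156,000.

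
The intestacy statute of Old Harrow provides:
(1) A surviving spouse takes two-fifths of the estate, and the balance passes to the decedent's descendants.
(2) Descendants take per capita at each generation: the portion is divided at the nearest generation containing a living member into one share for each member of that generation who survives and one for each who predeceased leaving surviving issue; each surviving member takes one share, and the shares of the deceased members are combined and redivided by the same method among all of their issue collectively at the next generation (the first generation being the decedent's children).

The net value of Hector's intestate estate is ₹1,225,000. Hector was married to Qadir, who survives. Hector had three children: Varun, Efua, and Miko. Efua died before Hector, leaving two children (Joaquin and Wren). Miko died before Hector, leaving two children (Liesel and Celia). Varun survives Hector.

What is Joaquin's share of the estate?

Joaquin receives ₹122,500.

Qadir takes two-fifths of ₹1,225,000 = ₹490,000. The remaining ₹735,000 passes to the descendants.
The descendants' portion (₹735,000) is divided at the children's generation into 3 shares of ₹245,000. Varun takes ₹245,000. The 2 shares of the deceased (Efua and Miko) are combined into a pool of ₹490,000.
That pool (₹490,000) is divided at the grandchildren's generation equally among Joaquin, Wren, Liesel, and Celia: ₹122,500 each.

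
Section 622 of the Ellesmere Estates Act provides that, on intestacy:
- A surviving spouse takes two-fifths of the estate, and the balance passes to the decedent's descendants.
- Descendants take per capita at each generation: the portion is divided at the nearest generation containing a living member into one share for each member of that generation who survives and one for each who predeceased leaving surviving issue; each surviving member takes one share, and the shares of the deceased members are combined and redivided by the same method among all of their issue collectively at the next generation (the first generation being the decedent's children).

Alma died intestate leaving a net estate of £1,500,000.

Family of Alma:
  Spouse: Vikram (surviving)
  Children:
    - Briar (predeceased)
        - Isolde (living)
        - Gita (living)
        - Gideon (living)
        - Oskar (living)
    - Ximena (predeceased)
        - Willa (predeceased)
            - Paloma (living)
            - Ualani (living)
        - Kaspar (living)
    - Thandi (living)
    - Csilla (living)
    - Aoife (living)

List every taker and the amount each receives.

Vikram: £600,000; Isolde: £60,000; Gita: £60,000; Gideon: £60,000; Oskar: £60,000; Paloma: £30,000; Ualani: £30,000; Kaspar: £60,000; Thandi: £180,000; Csilla: £180,000; Aoife: £180,000

Vikram takes two-fifths of £1,500,000 = £600,000. The remaining £900,000 passes to the descendants.
The descendants' portion (£900,000) is divided at the children's generation into 5 shares of £180,000. Thandi, Csilla, and Aoife each take £180,000. The 2 shares of the deceased (Briar and Ximena) are combined into a pool of £360,000.
That pool (£360,000) is divided at the grandchildren's generation into 6 shares of £60,000. Isolde, Gita, Gideon, Oskar, and Kaspar each take £60,000. The remaining share for the deceased Willa (£60,000) is carried to the next generation.
That pool (£60,000) is divided at the great-grandchildren's generation equally among Paloma and Ualani: £30,000 each.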